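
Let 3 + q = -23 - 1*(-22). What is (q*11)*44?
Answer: -1936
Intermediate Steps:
q = -4 (q = -3 + (-23 - 1*(-22)) = -3 + (-23 + 22) = -3 - 1 = -4)
(q*11)*44 = -4*11*44 = -44*44 = -1936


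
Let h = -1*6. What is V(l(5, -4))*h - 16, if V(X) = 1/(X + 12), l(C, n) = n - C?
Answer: -18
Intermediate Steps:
h = -6
V(X) = 1/(12 + X)
V(l(5, -4))*h - 16 = -6/(12 + (-4 - 1*5)) - 16 = -6/(12 + (-4 - 5)) - 16 = -6/(12 - 9) - 16 = -6/3 - 16 = (1/3)*(-6) - 16 = -2 - 16 = -18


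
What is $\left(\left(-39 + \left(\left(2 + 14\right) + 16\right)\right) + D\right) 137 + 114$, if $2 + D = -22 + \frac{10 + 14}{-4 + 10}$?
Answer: $-3585$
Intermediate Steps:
$D = -20$ ($D = -2 - \left(22 - \frac{10 + 14}{-4 + 10}\right) = -2 - \left(22 - \frac{24}{6}\right) = -2 + \left(-22 + 24 \cdot \frac{1}{6}\right) = -2 + \left(-22 + 4\right) = -2 - 18 = -20$)
$\left(\left(-39 + \left(\left(2 + 14\right) + 16\right)\right) + D\right) 137 + 114 = \left(\left(-39 + \left(\left(2 + 14\right) + 16\right)\right) - 20\right) 137 + 114 = \left(\left(-39 + \left(16 + 16\right)\right) - 20\right) 137 + 114 = \left(\left(-39 + 32\right) - 20\right) 137 + 114 = \left(-7 - 20\right) 137 + 114 = \left(-27\right) 137 + 114 = -3699 + 114 = -3585$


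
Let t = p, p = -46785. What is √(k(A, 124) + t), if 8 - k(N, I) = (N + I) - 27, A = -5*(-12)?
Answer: I*√46934 ≈ 216.64*I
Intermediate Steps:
A = 60
k(N, I) = 35 - I - N (k(N, I) = 8 - ((N + I) - 27) = 8 - ((I + N) - 27) = 8 - (-27 + I + N) = 8 + (27 - I - N) = 35 - I - N)
t = -46785
√(k(A, 124) + t) = √((35 - 1*124 - 1*60) - 46785) = √((35 - 124 - 60) - 46785) = √(-149 - 46785) = √(-46934) = I*√46934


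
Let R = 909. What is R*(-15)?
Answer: -13635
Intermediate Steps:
R*(-15) = 909*(-15) = -13635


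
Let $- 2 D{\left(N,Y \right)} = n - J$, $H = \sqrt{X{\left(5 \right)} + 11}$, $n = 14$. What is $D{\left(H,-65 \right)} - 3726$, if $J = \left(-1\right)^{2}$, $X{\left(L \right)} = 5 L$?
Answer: $- \frac{7465}{2} \approx -3732.5$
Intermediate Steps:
$J = 1$
$H = 6$ ($H = \sqrt{5 \cdot 5 + 11} = \sqrt{25 + 11} = \sqrt{36} = 6$)
$D{\left(N,Y \right)} = - \frac{13}{2}$ ($D{\left(N,Y \right)} = - \frac{14 - 1}{2} = \left(- \frac{1}{2}\right) 13 = - \frac{13}{2}$)
$D{\left(H,-65 \right)} - 3726 = - \frac{13}{2} - 3726 = - \frac{7465}{2}$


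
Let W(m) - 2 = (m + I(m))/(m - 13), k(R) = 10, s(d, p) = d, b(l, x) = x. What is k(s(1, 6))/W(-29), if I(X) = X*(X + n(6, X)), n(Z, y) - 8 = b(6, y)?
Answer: -60/191 ≈ -0.31414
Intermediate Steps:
n(Z, y) = 8 + y
I(X) = X*(8 + 2*X) (I(X) = X*(X + (8 + X)) = X*(8 + 2*X))
W(m) = 2 + (m + 2*m*(4 + m))/(-13 + m) (W(m) = 2 + (m + 2*m*(4 + m))/(m - 13) = 2 + (m + 2*m*(4 + m))/(-13 + m))
k(s(1, 6))/W(-29) = 10/(((-26 + 2*(-29)**2 + 11*(-29))/(-13 - 29))) = 10/(((-26 + 2*841 - 319)/(-42))) = 10/((-(-26 + 1682 - 319)/42)) = 10/((-1/42*1337)) = 10/(-191/6) = 10*(-6/191) = -60/191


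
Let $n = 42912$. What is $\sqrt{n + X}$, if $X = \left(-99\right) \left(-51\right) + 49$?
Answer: $\sqrt{48010} \approx 219.11$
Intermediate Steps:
$X = 5098$ ($X = 5049 + 49 = 5098$)
$\sqrt{n + X} = \sqrt{42912 + 5098} = \sqrt{48010}$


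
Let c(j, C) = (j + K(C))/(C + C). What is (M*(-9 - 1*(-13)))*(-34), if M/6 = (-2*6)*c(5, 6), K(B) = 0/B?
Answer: 4080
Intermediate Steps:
K(B) = 0
c(j, C) = j/(2*C) (c(j, C) = (j + 0)/(C + C) = j/((2*C)) = j*(1/(2*C)) = j/(2*C))
M = -30 (M = 6*((-2*6)*((½)*5/6)) = 6*(-6*5/6) = 6*(-12*5/12) = 6*(-5) = -30)
(M*(-9 - 1*(-13)))*(-34) = -30*(-9 - 1*(-13))*(-34) = -30*(-9 + 13)*(-34) = -30*4*(-34) = -120*(-34) = 4080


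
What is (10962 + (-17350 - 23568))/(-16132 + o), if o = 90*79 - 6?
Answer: 7489/2257 ≈ 3.3181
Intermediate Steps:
o = 7104 (o = 7110 - 6 = 7104)
(10962 + (-17350 - 23568))/(-16132 + o) = (10962 + (-17350 - 23568))/(-16132 + 7104) = (10962 - 40918)/(-9028) = -29956*(-1/9028) = 7489/2257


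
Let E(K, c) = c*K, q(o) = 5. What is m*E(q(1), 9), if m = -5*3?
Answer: -675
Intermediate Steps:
E(K, c) = K*c
m = -15
m*E(q(1), 9) = -75*9 = -15*45 = -675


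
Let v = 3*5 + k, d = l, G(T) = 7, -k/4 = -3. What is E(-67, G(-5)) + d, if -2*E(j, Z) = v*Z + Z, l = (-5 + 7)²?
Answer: -94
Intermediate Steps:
k = 12 (k = -4*(-3) = 12)
l = 4 (l = 2² = 4)
d = 4
v = 27 (v = 3*5 + 12 = 15 + 12 = 27)
E(j, Z) = -14*Z (E(j, Z) = -(27*Z + Z)/2 = -14*Z)
E(-67, G(-5)) + d = -14*7 + 4 = -98 + 4 = -94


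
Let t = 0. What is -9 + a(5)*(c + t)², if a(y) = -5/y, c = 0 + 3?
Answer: -18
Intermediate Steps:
c = 3
-9 + a(5)*(c + t)² = -9 + (-5/5)*(3 + 0)² = -9 - 5*⅕*3² = -9 - 1*9 = -9 - 9 = -18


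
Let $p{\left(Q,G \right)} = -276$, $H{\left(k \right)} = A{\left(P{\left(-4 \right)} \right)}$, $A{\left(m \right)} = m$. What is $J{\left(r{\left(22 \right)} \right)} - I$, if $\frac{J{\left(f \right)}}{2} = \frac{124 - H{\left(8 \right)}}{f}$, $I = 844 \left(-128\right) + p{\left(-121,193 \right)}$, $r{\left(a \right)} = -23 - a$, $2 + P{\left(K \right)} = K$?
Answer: $\frac{974720}{9} \approx 1.083 \cdot 10^{5}$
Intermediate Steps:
$P{\left(K \right)} = -2 + K$
$H{\left(k \right)} = -6$ ($H{\left(k \right)} = -2 - 4 = -6$)
$I = -108308$ ($I = 844 \left(-128\right) - 276 = -108032 - 276 = -108308$)
$J{\left(f \right)} = \frac{260}{f}$ ($J{\left(f \right)} = 2 \frac{124 - -6}{f} = 2 \frac{124 + 6}{f} = 2 \frac{130}{f} = \frac{260}{f}$)
$J{\left(r{\left(22 \right)} \right)} - I = \frac{260}{-23 - 22} - -108308 = \frac{260}{-23 - 22} + 108308 = \frac{260}{-45} + 108308 = 260 \left(- \frac{1}{45}\right) + 108308 = - \frac{52}{9} + 108308 = \frac{974720}{9}$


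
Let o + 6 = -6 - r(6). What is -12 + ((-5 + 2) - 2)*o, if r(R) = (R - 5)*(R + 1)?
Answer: 83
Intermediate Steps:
r(R) = (1 + R)*(-5 + R) (r(R) = (-5 + R)*(1 + R) = (1 + R)*(-5 + R))
o = -19 (o = -6 + (-6 - (-5 + 6² - 4*6)) = -6 + (-6 - (-5 + 36 - 24)) = -6 + (-6 - 1*7) = -6 + (-6 - 7) = -6 - 13 = -19)
-12 + ((-5 + 2) - 2)*o = -12 + ((-5 + 2) - 2)*(-19) = -12 + (-3 - 2)*(-19) = -12 - 5*(-19) = -12 + 95 = 83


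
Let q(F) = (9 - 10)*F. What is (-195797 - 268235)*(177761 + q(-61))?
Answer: -82515098304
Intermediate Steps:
q(F) = -F
(-195797 - 268235)*(177761 + q(-61)) = (-195797 - 268235)*(177761 - 1*(-61)) = -464032*(177761 + 61) = -464032*177822 = -82515098304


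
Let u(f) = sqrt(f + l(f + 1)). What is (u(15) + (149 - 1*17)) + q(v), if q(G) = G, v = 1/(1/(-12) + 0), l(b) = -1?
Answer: 120 + sqrt(14) ≈ 123.74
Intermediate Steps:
v = -12 (v = 1/(-1/12 + 0) = 1/(-1/12) = -12)
u(f) = sqrt(-1 + f) (u(f) = sqrt(f - 1) = sqrt(-1 + f))
(u(15) + (149 - 1*17)) + q(v) = (sqrt(-1 + 15) + (149 - 1*17)) - 12 = (sqrt(14) + (149 - 17)) - 12 = (sqrt(14) + 132) - 12 = (132 + sqrt(14)) - 12 = 120 + sqrt(14)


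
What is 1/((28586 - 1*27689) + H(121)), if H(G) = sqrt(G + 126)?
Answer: 69/61874 - sqrt(247)/804362 ≈ 0.0010956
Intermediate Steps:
H(G) = sqrt(126 + G)
1/((28586 - 1*27689) + H(121)) = 1/((28586 - 1*27689) + sqrt(126 + 121)) = 1/((28586 - 27689) + sqrt(247)) = 1/(897 + sqrt(247))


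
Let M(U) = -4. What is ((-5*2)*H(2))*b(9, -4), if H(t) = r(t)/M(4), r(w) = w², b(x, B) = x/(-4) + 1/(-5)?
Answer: -49/2 ≈ -24.500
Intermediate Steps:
b(x, B) = -⅕ - x/4 (b(x, B) = x*(-¼) + 1*(-⅕) = -x/4 - ⅕ = -⅕ - x/4)
H(t) = -t²/4 (H(t) = t²/(-4) = t²*(-¼) = -t²/4)
((-5*2)*H(2))*b(9, -4) = ((-5*2)*(-¼*2²))*(-⅕ - ¼*9) = (-(-5)*4/2)*(-⅕ - 9/4) = -10*(-1)*(-49/20) = 10*(-49/20) = -49/2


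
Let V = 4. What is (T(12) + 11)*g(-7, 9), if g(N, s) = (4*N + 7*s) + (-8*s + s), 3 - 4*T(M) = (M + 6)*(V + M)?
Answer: 1687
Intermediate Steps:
T(M) = 3/4 - (4 + M)*(6 + M)/4 (T(M) = 3/4 - (M + 6)*(4 + M)/4 = 3/4 - (6 + M)*(4 + M)/4 = 3/4 - (4 + M)*(6 + M)/4)
g(N, s) = 4*N (g(N, s) = (4*N + 7*s) - 7*s = 4*N)
(T(12) + 11)*g(-7, 9) = ((-21/4 - 5/2*12 - 1/4*12**2) + 11)*(4*(-7)) = ((-21/4 - 30 - 1/4*144) + 11)*(-28) = ((-21/4 - 30 - 36) + 11)*(-28) = (-285/4 + 11)*(-28) = -241/4*(-28) = 1687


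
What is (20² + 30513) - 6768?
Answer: 24145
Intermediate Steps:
(20² + 30513) - 6768 = (400 + 30513) - 6768 = 30913 - 6768 = 24145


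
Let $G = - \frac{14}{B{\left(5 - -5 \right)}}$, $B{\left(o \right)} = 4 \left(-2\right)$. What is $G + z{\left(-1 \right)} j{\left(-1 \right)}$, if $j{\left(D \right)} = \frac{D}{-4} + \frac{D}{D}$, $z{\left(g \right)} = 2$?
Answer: $\frac{17}{4} \approx 4.25$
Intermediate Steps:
$B{\left(o \right)} = -8$
$j{\left(D \right)} = 1 - \frac{D}{4}$ ($j{\left(D \right)} = D \left(- \frac{1}{4}\right) + 1 = - \frac{D}{4} + 1 = 1 - \frac{D}{4}$)
$G = \frac{7}{4}$ ($G = - \frac{14}{-8} = \left(-14\right) \left(- \frac{1}{8}\right) = \frac{7}{4} \approx 1.75$)
$G + z{\left(-1 \right)} j{\left(-1 \right)} = \frac{7}{4} + 2 \left(1 - - \frac{1}{4}\right) = \frac{7}{4} + 2 \left(1 + \frac{1}{4}\right) = \frac{7}{4} + 2 \cdot \frac{5}{4} = \frac{7}{4} + \frac{5}{2} = \frac{17}{4}$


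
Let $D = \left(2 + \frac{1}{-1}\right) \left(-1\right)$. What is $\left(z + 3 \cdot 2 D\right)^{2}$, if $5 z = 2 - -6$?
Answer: $\frac{484}{25} \approx 19.36$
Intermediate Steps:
$D = -1$ ($D = \left(2 - 1\right) \left(-1\right) = 1 \left(-1\right) = -1$)
$z = \frac{8}{5}$ ($z = \frac{2 - -6}{5} = \frac{2 + 6}{5} = \frac{1}{5} \cdot 8 = \frac{8}{5} \approx 1.6$)
$\left(z + 3 \cdot 2 D\right)^{2} = \left(\frac{8}{5} + 3 \cdot 2 \left(-1\right)\right)^{2} = \left(\frac{8}{5} + 6 \left(-1\right)\right)^{2} = \left(\frac{8}{5} - 6\right)^{2} = \left(- \frac{22}{5}\right)^{2} = \frac{484}{25}$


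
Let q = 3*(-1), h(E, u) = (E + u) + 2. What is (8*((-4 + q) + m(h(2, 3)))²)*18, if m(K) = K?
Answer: 0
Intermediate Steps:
h(E, u) = 2 + E + u
q = -3
(8*((-4 + q) + m(h(2, 3)))²)*18 = (8*((-4 - 3) + (2 + 2 + 3))²)*18 = (8*(-7 + 7)²)*18 = (8*0²)*18 = (8*0)*18 = 0*18 = 0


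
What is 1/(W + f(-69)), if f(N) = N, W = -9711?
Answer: -1/9780 ≈ -0.00010225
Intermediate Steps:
1/(W + f(-69)) = 1/(-9711 - 69) = 1/(-9780) = -1/9780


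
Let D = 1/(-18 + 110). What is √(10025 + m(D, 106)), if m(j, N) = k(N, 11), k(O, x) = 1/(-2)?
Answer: √40098/2 ≈ 100.12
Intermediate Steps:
D = 1/92 ≈ 0.010870
k(O, x) = -½
m(j, N) = -½
√(10025 + m(D, 106)) = √(10025 - ½) = √(20049/2) = √40098/2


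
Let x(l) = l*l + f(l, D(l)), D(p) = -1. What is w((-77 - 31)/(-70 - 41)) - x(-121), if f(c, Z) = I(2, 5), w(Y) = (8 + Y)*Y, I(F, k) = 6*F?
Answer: -20048005/1369 ≈ -14644.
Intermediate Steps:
w(Y) = Y*(8 + Y)
f(c, Z) = 12 (f(c, Z) = 6*2 = 12)
x(l) = 12 + l² (x(l) = l*l + 12 = l² + 12 = 12 + l²)
w((-77 - 31)/(-70 - 41)) - x(-121) = ((-77 - 31)/(-70 - 41))*(8 + (-77 - 31)/(-70 - 41)) - (12 + (-121)²) = (-108/(-111))*(8 - 108/(-111)) - (12 + 14641) = (-108*(-1/111))*(8 - 108*(-1/111)) - 1*14653 = 36*(8 + 36/37)/37 - 14653 = (36/37)*(332/37) - 14653 = 11952/1369 - 14653 = -20048005/1369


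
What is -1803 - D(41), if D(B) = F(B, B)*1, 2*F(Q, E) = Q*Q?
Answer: -5287/2 ≈ -2643.5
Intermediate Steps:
F(Q, E) = Q**2/2 (F(Q, E) = (Q*Q)/2 = Q**2/2)
D(B) = B**2/2 (D(B) = (B**2/2)*1 = B**2/2)
-1803 - D(41) = -1803 - 41**2/2 = -1803 - 1681/2 = -5287/2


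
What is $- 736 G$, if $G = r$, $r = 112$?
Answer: $-82432$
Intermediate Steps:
$G = 112$
$- 736 G = \left(-736\right) 112 = -82432$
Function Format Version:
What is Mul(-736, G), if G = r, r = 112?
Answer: -82432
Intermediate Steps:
G = 112
Mul(-736, G) = Mul(-736, 112) = -82432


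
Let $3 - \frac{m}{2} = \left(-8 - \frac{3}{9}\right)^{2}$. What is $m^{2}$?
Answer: $\frac{1430416}{81} \approx 17659.0$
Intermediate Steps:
$m = - \frac{1196}{9}$ ($m = 6 - 2 \left(-8 - \frac{3}{9}\right)^{2} = 6 - 2 \left(-8 - \frac{1}{3}\right)^{2} = 6 - 2 \left(- \frac{25}{3}\right)^{2} = 6 - \frac{1250}{9} = - \frac{1196}{9} \approx -132.89$)
$m^{2} = \left(- \frac{1196}{9}\right)^{2} = \frac{1430416}{81}$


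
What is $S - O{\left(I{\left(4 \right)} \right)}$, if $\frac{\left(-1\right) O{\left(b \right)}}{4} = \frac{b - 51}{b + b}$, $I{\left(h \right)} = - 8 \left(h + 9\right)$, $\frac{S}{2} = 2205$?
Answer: $\frac{229475}{52} \approx 4413.0$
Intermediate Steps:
$S = 4410$ ($S = 2 \cdot 2205 = 4410$)
$I{\left(h \right)} = -72 - 8 h$ ($I{\left(h \right)} = - 8 \left(9 + h\right) = -72 - 8 h$)
$O{\left(b \right)} = - \frac{2 \left(-51 + b\right)}{b}$ ($O{\left(b \right)} = - 4 \frac{b - 51}{b + b} = - 4 \frac{-51 + b}{2 b} = - \frac{2 \left(-51 + b\right)}{b}$)
$S - O{\left(I{\left(4 \right)} \right)} = 4410 - \left(-2 + \frac{102}{-72 - 32}\right) = 4410 - \left(-2 + \frac{102}{-104}\right) = 4410 - \left(-2 + 102 \left(- \frac{1}{104}\right)\right) = 4410 - \left(-2 - \frac{51}{52}\right) = 4410 - - \frac{155}{52} = 4410 + \frac{155}{52} = \frac{229475}{52}$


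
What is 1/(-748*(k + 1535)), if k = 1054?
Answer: -1/1936572 ≈ -5.1638e-7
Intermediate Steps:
1/(-748*(k + 1535)) = 1/(-748*(1054 + 1535)) = 1/(-748*2589) = 1/(-1936572) = -1/1936572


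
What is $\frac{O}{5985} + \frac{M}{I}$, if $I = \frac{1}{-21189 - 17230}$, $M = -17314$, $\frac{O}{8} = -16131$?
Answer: $\frac{69844587166}{105} \approx 6.6519 \cdot 10^{8}$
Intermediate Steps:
$O = -129048$ ($O = 8 \left(-16131\right) = -129048$)
$I = - \frac{1}{38419}$ ($I = \frac{1}{-38419} = - \frac{1}{38419} \approx -2.6029 \cdot 10^{-5}$)
$\frac{O}{5985} + \frac{M}{I} = - \frac{129048}{5985} - \frac{17314}{- \frac{1}{38419}} = \left(-129048\right) \frac{1}{5985} - -665186566 = - \frac{2264}{105} + 665186566 = \frac{69844587166}{105}$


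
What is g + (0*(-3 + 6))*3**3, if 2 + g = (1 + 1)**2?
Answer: 2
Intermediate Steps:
g = 2 (g = -2 + (1 + 1)**2 = -2 + 2**2 = -2 + 4 = 2)
g + (0*(-3 + 6))*3**3 = 2 + (0*(-3 + 6))*3**3 = 2 + (0*3)*27 = 2 + 0*27 = 2 + 0 = 2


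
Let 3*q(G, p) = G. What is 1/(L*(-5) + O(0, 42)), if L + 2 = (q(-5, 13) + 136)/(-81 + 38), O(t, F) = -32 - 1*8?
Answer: -129/1855 ≈ -0.069542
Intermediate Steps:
O(t, F) = -40 (O(t, F) = -32 - 8 = -40)
q(G, p) = G/3
L = -661/129 (L = -2 + ((1/3)*(-5) + 136)/(-81 + 38) = -2 + (-5/3 + 136)/(-43) = -2 + (403/3)*(-1/43) = -2 - 403/129 = -661/129 ≈ -5.1240)
1/(L*(-5) + O(0, 42)) = 1/(-661/129*(-5) - 40) = 1/(3305/129 - 40) = 1/(-1855/129) = -129/1855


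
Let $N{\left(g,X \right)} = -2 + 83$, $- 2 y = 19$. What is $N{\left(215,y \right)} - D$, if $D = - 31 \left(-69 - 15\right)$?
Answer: $-2523$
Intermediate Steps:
$y = - \frac{19}{2}$ ($y = \left(- \frac{1}{2}\right) 19 = - \frac{19}{2} \approx -9.5$)
$N{\left(g,X \right)} = 81$
$D = 2604$ ($D = \left(-31\right) \left(-84\right) = 2604$)
$N{\left(215,y \right)} - D = 81 - 2604 = -2523$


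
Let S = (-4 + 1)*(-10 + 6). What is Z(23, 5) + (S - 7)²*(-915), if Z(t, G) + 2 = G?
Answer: -22872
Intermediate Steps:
S = 12 (S = -3*(-4) = 12)
Z(t, G) = -2 + G
Z(23, 5) + (S - 7)²*(-915) = (-2 + 5) + (12 - 7)²*(-915) = 3 + 5²*(-915) = 3 + 25*(-915) = 3 - 22875 = -22872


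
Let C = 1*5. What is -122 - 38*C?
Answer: -312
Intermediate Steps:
C = 5
-122 - 38*C = -122 - 38*5 = -122 - 190 = -312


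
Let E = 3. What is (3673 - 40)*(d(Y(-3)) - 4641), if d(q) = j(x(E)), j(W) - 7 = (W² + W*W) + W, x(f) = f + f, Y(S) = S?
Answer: -16551948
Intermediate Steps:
x(f) = 2*f
j(W) = 7 + W + 2*W² (j(W) = 7 + ((W² + W*W) + W) = 7 + ((W² + W²) + W) = 7 + (2*W² + W) = 7 + (W + 2*W²) = 7 + W + 2*W²)
d(q) = 85 (d(q) = 7 + 2*3 + 2*(2*3)² = 7 + 6 + 2*6² = 7 + 6 + 2*36 = 7 + 6 + 72 = 85)
(3673 - 40)*(d(Y(-3)) - 4641) = (3673 - 40)*(85 - 4641) = 3633*(-4556) = -16551948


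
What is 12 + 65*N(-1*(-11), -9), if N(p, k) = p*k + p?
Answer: -5708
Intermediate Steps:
N(p, k) = p + k*p (N(p, k) = k*p + p = p + k*p)
12 + 65*N(-1*(-11), -9) = 12 + 65*((-1*(-11))*(1 - 9)) = 12 + 65*(11*(-8)) = 12 + 65*(-88) = 12 - 5720 = -5708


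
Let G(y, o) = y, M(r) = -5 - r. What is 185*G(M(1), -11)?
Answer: -1110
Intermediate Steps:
185*G(M(1), -11) = 185*(-5 - 1*1) = 185*(-5 - 1) = 185*(-6) = -1110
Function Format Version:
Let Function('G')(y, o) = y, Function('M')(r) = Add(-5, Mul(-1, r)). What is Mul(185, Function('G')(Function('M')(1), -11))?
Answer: -1110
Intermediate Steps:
Mul(185, Function('G')(Function('M')(1), -11)) = Mul(185, Add(-5, Mul(-1, 1))) = Mul(185, Add(-5, -1)) = Mul(185, -6) = -1110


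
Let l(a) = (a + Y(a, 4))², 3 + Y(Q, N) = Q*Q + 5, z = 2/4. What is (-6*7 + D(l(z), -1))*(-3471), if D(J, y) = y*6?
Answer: 166608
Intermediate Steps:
z = ½ (z = 2*(¼) = ½ ≈ 0.50000)
Y(Q, N) = 2 + Q² (Y(Q, N) = -3 + (Q*Q + 5) = -3 + (Q² + 5) = -3 + (5 + Q²) = 2 + Q²)
l(a) = (2 + a + a²)² (l(a) = (a + (2 + a²))² = (2 + a + a²)²)
D(J, y) = 6*y
(-6*7 + D(l(z), -1))*(-3471) = (-6*7 + 6*(-1))*(-3471) = (-42 - 6)*(-3471) = -48*(-3471) = 166608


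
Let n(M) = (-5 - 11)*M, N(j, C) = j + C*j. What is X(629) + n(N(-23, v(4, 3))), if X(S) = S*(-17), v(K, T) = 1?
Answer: -9957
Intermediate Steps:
X(S) = -17*S
n(M) = -16*M
X(629) + n(N(-23, v(4, 3))) = -17*629 - (-368)*(1 + 1) = -10693 - (-368)*2 = -10693 - 16*(-46) = -10693 + 736 = -9957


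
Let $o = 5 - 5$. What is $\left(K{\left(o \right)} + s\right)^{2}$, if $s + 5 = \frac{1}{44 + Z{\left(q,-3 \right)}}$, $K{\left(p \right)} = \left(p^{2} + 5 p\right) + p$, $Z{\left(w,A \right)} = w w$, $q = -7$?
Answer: $\frac{215296}{8649} \approx 24.893$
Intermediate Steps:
$o = 0$
$Z{\left(w,A \right)} = w^{2}$
$K{\left(p \right)} = p^{2} + 6 p$
$s = - \frac{464}{93}$ ($s = -5 + \frac{1}{44 + \left(-7\right)^{2}} = -5 + \frac{1}{44 + 49} = -5 + \frac{1}{93} = - \frac{464}{93} \approx -4.9893$)
$\left(K{\left(o \right)} + s\right)^{2} = \left(0 \left(6 + 0\right) - \frac{464}{93}\right)^{2} = \left(0 \cdot 6 - \frac{464}{93}\right)^{2} = \left(0 - \frac{464}{93}\right)^{2} = \left(- \frac{464}{93}\right)^{2} = \frac{215296}{8649}$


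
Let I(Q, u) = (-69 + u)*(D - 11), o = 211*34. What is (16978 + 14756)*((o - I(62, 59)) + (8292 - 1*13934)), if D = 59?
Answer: 63848808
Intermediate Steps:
o = 7174
I(Q, u) = -3312 + 48*u (I(Q, u) = (-69 + u)*(59 - 11) = (-69 + u)*48 = -3312 + 48*u)
(16978 + 14756)*((o - I(62, 59)) + (8292 - 1*13934)) = (16978 + 14756)*((7174 - (-3312 + 48*59)) + (8292 - 1*13934)) = 31734*((7174 - (-3312 + 2832)) + (8292 - 13934)) = 31734*((7174 - 1*(-480)) - 5642) = 31734*((7174 + 480) - 5642) = 31734*(7654 - 5642) = 31734*2012 = 63848808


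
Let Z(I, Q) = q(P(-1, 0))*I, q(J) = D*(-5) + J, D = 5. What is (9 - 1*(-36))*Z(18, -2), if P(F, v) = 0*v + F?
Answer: -21060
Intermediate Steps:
P(F, v) = F (P(F, v) = 0 + F = F)
q(J) = -25 + J (q(J) = 5*(-5) + J = -25 + J)
Z(I, Q) = -26*I (Z(I, Q) = (-25 - 1)*I = -26*I)
(9 - 1*(-36))*Z(18, -2) = (9 - 1*(-36))*(-26*18) = (9 + 36)*(-468) = 45*(-468) = -21060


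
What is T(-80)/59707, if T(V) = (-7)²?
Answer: 49/59707 ≈ 0.00082067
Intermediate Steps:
T(V) = 49
T(-80)/59707 = 49/59707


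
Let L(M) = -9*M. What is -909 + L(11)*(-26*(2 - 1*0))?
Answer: 4239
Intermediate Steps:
-909 + L(11)*(-26*(2 - 1*0)) = -909 + (-9*11)*(-26*(2 - 1*0)) = -909 - (-2574)*(2 + 0) = -909 - (-2574)*2 = -909 - 99*(-52) = -909 + 5148 = 4239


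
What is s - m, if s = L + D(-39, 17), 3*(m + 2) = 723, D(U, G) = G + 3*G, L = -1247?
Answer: -1418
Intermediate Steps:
D(U, G) = 4*G
m = 239 (m = -2 + (⅓)*723 = -2 + 241 = 239)
s = -1179 (s = -1247 + 4*17 = -1247 + 68 = -1179)
s - m = -1179 - 1*239 = -1179 - 239 = -1418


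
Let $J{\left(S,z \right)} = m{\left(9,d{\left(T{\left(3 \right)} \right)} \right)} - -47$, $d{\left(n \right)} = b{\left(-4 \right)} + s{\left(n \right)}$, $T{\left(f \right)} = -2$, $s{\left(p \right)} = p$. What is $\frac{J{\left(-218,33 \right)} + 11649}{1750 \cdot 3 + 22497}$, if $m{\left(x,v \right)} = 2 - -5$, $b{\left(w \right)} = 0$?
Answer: $\frac{3901}{9249} \approx 0.42178$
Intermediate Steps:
$d{\left(n \right)} = n$ ($d{\left(n \right)} = 0 + n = n$)
$m{\left(x,v \right)} = 7$ ($m{\left(x,v \right)} = 2 + 5 = 7$)
$J{\left(S,z \right)} = 54$ ($J{\left(S,z \right)} = 7 - -47 = 7 + 47 = 54$)
$\frac{J{\left(-218,33 \right)} + 11649}{1750 \cdot 3 + 22497} = \frac{54 + 11649}{1750 \cdot 3 + 22497} = \frac{11703}{5250 + 22497} = \frac{11703}{27747} = 11703 \cdot \frac{1}{27747} = \frac{3901}{9249}$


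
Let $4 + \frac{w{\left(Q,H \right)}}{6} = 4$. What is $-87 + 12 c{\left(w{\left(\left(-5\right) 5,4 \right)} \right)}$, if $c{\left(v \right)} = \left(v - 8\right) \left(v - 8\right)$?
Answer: $681$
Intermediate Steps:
$w{\left(Q,H \right)} = 0$ ($w{\left(Q,H \right)} = -24 + 6 \cdot 4 = -24 + 24 = 0$)
$c{\left(v \right)} = \left(-8 + v\right)^{2}$ ($c{\left(v \right)} = \left(-8 + v\right) \left(-8 + v\right) = \left(-8 + v\right)^{2}$)
$-87 + 12 c{\left(w{\left(\left(-5\right) 5,4 \right)} \right)} = -87 + 12 \left(-8 + 0\right)^{2} = -87 + 12 \left(-8\right)^{2} = -87 + 12 \cdot 64 = -87 + 768 = 681$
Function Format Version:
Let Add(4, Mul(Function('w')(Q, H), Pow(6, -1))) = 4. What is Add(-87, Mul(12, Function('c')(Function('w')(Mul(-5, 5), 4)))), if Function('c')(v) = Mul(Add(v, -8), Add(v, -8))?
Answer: 681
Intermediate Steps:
Function('w')(Q, H) = 0 (Function('w')(Q, H) = Add(-24, Mul(6, 4)) = Add(-24, 24) = 0)
Function('c')(v) = Pow(Add(-8, v), 2) (Function('c')(v) = Mul(Add(-8, v), Add(-8, v)) = Pow(Add(-8, v), 2))
Add(-87, Mul(12, Function('c')(Function('w')(Mul(-5, 5), 4)))) = Add(-87, Mul(12, Pow(Add(-8, 0), 2))) = Add(-87, Mul(12, Pow(-8, 2))) = Add(-87, Mul(12, 64)) = Add(-87, 768) = 681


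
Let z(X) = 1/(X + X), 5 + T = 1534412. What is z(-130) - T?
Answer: -398945821/260 ≈ -1.5344e+6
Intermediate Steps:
T = 1534407 (T = -5 + 1534412 = 1534407)
z(X) = 1/(2*X)
z(-130) - T = (½)/(-130) - 1*1534407 = (½)*(-1/130) - 1534407 = -1/260 - 1534407 = -398945821/260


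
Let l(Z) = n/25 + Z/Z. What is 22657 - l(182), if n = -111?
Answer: 566511/25 ≈ 22660.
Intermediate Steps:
l(Z) = -86/25 (l(Z) = -111/25 + Z/Z = -111*1/25 + 1 = -111/25 + 1 = -86/25)
22657 - l(182) = 22657 - 1*(-86/25) = 22657 + 86/25 = 566511/25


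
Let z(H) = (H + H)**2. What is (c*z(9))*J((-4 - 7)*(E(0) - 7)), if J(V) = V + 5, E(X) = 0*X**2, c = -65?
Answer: -1726920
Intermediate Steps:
E(X) = 0
z(H) = 4*H**2 (z(H) = (2*H)**2 = 4*H**2)
J(V) = 5 + V
(c*z(9))*J((-4 - 7)*(E(0) - 7)) = (-260*9**2)*(5 + (-4 - 7)*(0 - 7)) = (-260*81)*(5 - 11*(-7)) = (-65*324)*(5 + 77) = -21060*82 = -1726920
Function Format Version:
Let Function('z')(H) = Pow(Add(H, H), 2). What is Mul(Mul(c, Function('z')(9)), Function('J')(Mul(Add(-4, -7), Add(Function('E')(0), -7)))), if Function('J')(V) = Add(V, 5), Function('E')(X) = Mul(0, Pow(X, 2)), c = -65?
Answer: -1726920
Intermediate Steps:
Function('E')(X) = 0
Function('z')(H) = Mul(4, Pow(H, 2)) (Function('z')(H) = Pow(Mul(2, H), 2) = Mul(4, Pow(H, 2)))
Function('J')(V) = Add(5, V)
Mul(Mul(c, Function('z')(9)), Function('J')(Mul(Add(-4, -7), Add(Function('E')(0), -7)))) = Mul(Mul(-65, Mul(4, Pow(9, 2))), Add(5, Mul(Add(-4, -7), Add(0, -7)))) = Mul(Mul(-65, Mul(4, 81)), Add(5, Mul(-11, -7))) = Mul(Mul(-65, 324), Add(5, 77)) = Mul(-21060, 82) = -1726920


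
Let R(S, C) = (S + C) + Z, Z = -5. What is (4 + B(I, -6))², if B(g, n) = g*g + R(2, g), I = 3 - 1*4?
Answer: 1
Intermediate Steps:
I = -1 (I = 3 - 4 = -1)
R(S, C) = -5 + C + S (R(S, C) = (S + C) - 5 = (C + S) - 5 = -5 + C + S)
B(g, n) = -3 + g + g² (B(g, n) = g*g + (-5 + g + 2) = g² + (-3 + g) = -3 + g + g²)
(4 + B(I, -6))² = (4 + (-3 - 1 + (-1)²))² = (4 + (-3 - 1 + 1))² = (4 - 3)² = 1² = 1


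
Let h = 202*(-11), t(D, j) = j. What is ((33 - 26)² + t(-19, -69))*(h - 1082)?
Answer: 66080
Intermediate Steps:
h = -2222
((33 - 26)² + t(-19, -69))*(h - 1082) = ((33 - 26)² - 69)*(-2222 - 1082) = (7² - 69)*(-3304) = (49 - 69)*(-3304) = -20*(-3304) = 66080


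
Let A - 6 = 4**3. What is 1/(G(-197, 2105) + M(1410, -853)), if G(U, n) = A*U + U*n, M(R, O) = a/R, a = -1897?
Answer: -1410/604151647 ≈ -2.3339e-6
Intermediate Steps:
A = 70 (A = 6 + 4**3 = 6 + 64 = 70)
M(R, O) = -1897/R
G(U, n) = 70*U + U*n
1/(G(-197, 2105) + M(1410, -853)) = 1/(-197*(70 + 2105) - 1897/1410) = 1/(-197*2175 - 1897*1/1410) = 1/(-428475 - 1897/1410) = 1/(-604151647/1410) = -1410/604151647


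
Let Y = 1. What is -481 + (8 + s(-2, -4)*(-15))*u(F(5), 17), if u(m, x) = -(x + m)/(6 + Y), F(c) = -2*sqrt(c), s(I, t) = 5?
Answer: -2228/7 - 134*sqrt(5)/7 ≈ -361.09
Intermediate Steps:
u(m, x) = -m/7 - x/7 (u(m, x) = -(x + m)/(6 + 1) = -(m + x)/7 = -(m/7 + x/7) = -m/7 - x/7)
-481 + (8 + s(-2, -4)*(-15))*u(F(5), 17) = -481 + (8 + 5*(-15))*(-(-2)*sqrt(5)/7 - 1/7*17) = -481 + (8 - 75)*(2*sqrt(5)/7 - 17/7) = -481 - 67*(-17/7 + 2*sqrt(5)/7) = -481 + (1139/7 - 134*sqrt(5)/7) = -2228/7 - 134*sqrt(5)/7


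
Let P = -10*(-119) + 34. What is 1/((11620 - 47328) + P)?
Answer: -1/34484 ≈ -2.8999e-5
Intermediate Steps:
P = 1224 (P = 1190 + 34 = 1224)
1/((11620 - 47328) + P) = 1/((11620 - 47328) + 1224) = 1/(-35708 + 1224) = 1/(-34484) = -1/34484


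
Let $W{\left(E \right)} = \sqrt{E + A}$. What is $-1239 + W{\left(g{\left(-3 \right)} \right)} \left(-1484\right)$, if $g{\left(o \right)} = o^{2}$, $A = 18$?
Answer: $-1239 - 4452 \sqrt{3} \approx -8950.1$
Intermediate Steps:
$W{\left(E \right)} = \sqrt{18 + E}$ ($W{\left(E \right)} = \sqrt{E + 18} = \sqrt{18 + E}$)
$-1239 + W{\left(g{\left(-3 \right)} \right)} \left(-1484\right) = -1239 + \sqrt{18 + \left(-3\right)^{2}} \left(-1484\right) = -1239 + \sqrt{18 + 9} \left(-1484\right) = -1239 + \sqrt{27} \left(-1484\right) = -1239 + 3 \sqrt{3} \left(-1484\right) = -1239 - 4452 \sqrt{3}$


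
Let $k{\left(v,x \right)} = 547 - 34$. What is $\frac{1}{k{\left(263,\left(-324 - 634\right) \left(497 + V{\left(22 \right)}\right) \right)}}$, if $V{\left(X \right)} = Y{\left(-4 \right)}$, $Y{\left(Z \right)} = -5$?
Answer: $\frac{1}{513} \approx 0.0019493$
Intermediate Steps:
$V{\left(X \right)} = -5$
$k{\left(v,x \right)} = 513$ ($k{\left(v,x \right)} = 547 - 34 = 513$)
$\frac{1}{k{\left(263,\left(-324 - 634\right) \left(497 + V{\left(22 \right)}\right) \right)}} = \frac{1}{513}$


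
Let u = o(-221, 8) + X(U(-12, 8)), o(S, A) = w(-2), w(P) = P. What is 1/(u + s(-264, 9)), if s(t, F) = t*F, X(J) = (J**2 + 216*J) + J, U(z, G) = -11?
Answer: -1/4644 ≈ -0.00021533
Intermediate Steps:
o(S, A) = -2
X(J) = J**2 + 217*J
u = -2268 (u = -2 - 11*(217 - 11) = -2 - 11*206 = -2 - 2266 = -2268)
s(t, F) = F*t
1/(u + s(-264, 9)) = 1/(-2268 + 9*(-264)) = 1/(-2268 - 2376) = 1/(-4644) = -1/4644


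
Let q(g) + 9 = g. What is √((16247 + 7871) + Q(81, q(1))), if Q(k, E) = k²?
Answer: √30679 ≈ 175.15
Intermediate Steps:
q(g) = -9 + g
√((16247 + 7871) + Q(81, q(1))) = √((16247 + 7871) + 81²) = √(24118 + 6561) = √30679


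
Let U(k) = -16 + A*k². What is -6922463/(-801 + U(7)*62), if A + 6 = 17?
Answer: -6922463/31625 ≈ -218.89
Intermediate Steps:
A = 11 (A = -6 + 17 = 11)
U(k) = -16 + 11*k²
-6922463/(-801 + U(7)*62) = -6922463/(-801 + (-16 + 11*7²)*62) = -6922463/(-801 + (-16 + 11*49)*62) = -6922463/(-801 + (-16 + 539)*62) = -6922463/(-801 + 523*62) = -6922463/(-801 + 32426) = -6922463/31625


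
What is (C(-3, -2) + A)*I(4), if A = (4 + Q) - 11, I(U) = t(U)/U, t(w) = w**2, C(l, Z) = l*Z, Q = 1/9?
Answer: -32/9 ≈ -3.5556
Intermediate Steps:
Q = 1/9 ≈ 0.11111
C(l, Z) = Z*l
I(U) = U (I(U) = U**2/U = U)
A = -62/9 (A = (4 + 1/9) - 11 = 37/9 - 11 = -62/9 ≈ -6.8889)
(C(-3, -2) + A)*I(4) = (-2*(-3) - 62/9)*4 = (6 - 62/9)*4 = -8/9*4 = -32/9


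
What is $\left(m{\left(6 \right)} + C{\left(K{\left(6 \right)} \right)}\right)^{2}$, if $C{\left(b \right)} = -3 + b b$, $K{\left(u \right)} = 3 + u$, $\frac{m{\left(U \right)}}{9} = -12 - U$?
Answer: $7056$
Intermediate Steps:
$m{\left(U \right)} = -108 - 9 U$ ($m{\left(U \right)} = 9 \left(-12 - U\right) = -108 - 9 U$)
$C{\left(b \right)} = -3 + b^{2}$
$\left(m{\left(6 \right)} + C{\left(K{\left(6 \right)} \right)}\right)^{2} = \left(\left(-108 - 54\right) - \left(3 - \left(3 + 6\right)^{2}\right)\right)^{2} = \left(\left(-108 - 54\right) - \left(3 - 9^{2}\right)\right)^{2} = \left(-162 + \left(-3 + 81\right)\right)^{2} = \left(-162 + 78\right)^{2} = \left(-84\right)^{2} = 7056$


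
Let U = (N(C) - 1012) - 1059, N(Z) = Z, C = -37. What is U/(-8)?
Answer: 527/2 ≈ 263.50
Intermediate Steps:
U = -2108 (U = (-37 - 1012) - 1059 = -1049 - 1059 = -2108)
U/(-8) = -2108/(-8) = -2108*(-1/8) = 527/2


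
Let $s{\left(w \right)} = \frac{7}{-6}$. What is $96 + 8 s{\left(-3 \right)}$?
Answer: $\frac{260}{3} \approx 86.667$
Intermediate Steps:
$s{\left(w \right)} = - \frac{7}{6}$ ($s{\left(w \right)} = 7 \left(- \frac{1}{6}\right) = - \frac{7}{6}$)
$96 + 8 s{\left(-3 \right)} = 96 + 8 \left(- \frac{7}{6}\right) = 96 - \frac{28}{3} = \frac{260}{3}$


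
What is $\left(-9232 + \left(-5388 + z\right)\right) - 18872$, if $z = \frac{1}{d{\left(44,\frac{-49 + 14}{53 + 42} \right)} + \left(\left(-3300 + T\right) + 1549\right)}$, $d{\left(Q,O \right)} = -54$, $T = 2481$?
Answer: $- \frac{22640591}{676} \approx -33492.0$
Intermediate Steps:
$z = \frac{1}{676}$ ($z = \frac{1}{-54 + \left(\left(-3300 + 2481\right) + 1549\right)} = \frac{1}{-54 + \left(-819 + 1549\right)} = \frac{1}{-54 + 730} = \frac{1}{676} \approx 0.0014793$)
$\left(-9232 + \left(-5388 + z\right)\right) - 18872 = \left(-9232 + \left(-5388 + \frac{1}{676}\right)\right) - 18872 = \left(-9232 - \frac{3642287}{676}\right) - 18872 = - \frac{9883119}{676} - 18872 = - \frac{22640591}{676}$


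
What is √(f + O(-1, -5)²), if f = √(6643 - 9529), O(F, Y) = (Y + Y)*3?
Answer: √(900 + I*√2886) ≈ 30.013 + 0.89496*I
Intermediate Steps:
O(F, Y) = 6*Y (O(F, Y) = (2*Y)*3 = 6*Y)
f = I*√2886 (f = √(-2886) = I*√2886 ≈ 53.721*I)
√(f + O(-1, -5)²) = √(I*√2886 + (6*(-5))²) = √(I*√2886 + (-30)²) = √(I*√2886 + 900) = √(900 + I*√2886)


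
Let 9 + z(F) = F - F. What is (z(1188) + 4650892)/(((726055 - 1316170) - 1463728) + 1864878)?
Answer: -4650883/188965 ≈ -24.612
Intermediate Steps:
z(F) = -9 (z(F) = -9 + (F - F) = -9 + 0 = -9)
(z(1188) + 4650892)/(((726055 - 1316170) - 1463728) + 1864878) = (-9 + 4650892)/(((726055 - 1316170) - 1463728) + 1864878) = 4650883/((-590115 - 1463728) + 1864878) = 4650883/(-2053843 + 1864878) = 4650883/(-188965) = 4650883*(-1/188965) = -4650883/188965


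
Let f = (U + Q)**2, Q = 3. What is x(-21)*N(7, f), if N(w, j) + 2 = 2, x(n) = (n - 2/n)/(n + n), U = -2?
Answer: 0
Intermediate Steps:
f = 1 (f = (-2 + 3)**2 = 1**2 = 1)
x(n) = (n - 2/n)/(2*n) (x(n) = (n - 2/n)/((2*n)) = (n - 2/n)*(1/(2*n)) = (n - 2/n)/(2*n))
N(w, j) = 0 (N(w, j) = -2 + 2 = 0)
x(-21)*N(7, f) = (1/2 - 1/(-21)**2)*0 = (1/2 - 1*1/441)*0 = (1/2 - 1/441)*0 = (439/882)*0 = 0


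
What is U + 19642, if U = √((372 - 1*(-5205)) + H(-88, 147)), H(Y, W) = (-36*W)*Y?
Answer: 19642 + √471273 ≈ 20329.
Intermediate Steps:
H(Y, W) = -36*W*Y
U = √471273 (U = √((372 - 1*(-5205)) - 36*147*(-88)) = √((372 + 5205) + 465696) = √(5577 + 465696) = √471273 ≈ 686.49)
U + 19642 = √471273 + 19642 = 19642 + √471273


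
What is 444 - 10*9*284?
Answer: -25116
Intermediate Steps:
444 - 10*9*284 = 444 - 90*284 = 444 - 25560 = -25116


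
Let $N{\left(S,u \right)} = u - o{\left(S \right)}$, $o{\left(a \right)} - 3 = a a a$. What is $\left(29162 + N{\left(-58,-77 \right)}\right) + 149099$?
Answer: $373293$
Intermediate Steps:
$o{\left(a \right)} = 3 + a^{3}$ ($o{\left(a \right)} = 3 + a a a = 3 + a^{2} a = 3 + a^{3}$)
$N{\left(S,u \right)} = -3 + u - S^{3}$ ($N{\left(S,u \right)} = u - \left(3 + S^{3}\right) = -3 + u - S^{3}$)
$\left(29162 + N{\left(-58,-77 \right)}\right) + 149099 = \left(29162 - -195032\right) + 149099 = \left(29162 + 195032\right) + 149099 = 224194 + 149099 = 373293$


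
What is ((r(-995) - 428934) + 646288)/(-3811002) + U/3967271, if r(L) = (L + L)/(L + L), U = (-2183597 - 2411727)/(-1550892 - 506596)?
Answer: -221770890221071799/3888466558549384812 ≈ -0.057033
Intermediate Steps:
U = 1148831/514372 (U = -4595324/(-2057488) = -4595324*(-1/2057488) = 1148831/514372 ≈ 2.2335)
r(L) = 1 (r(L) = (2*L)/((2*L)) = (2*L)*(1/(2*L)) = 1)
((r(-995) - 428934) + 646288)/(-3811002) + U/3967271 = ((1 - 428934) + 646288)/(-3811002) + (1148831/514372)/3967271 = (-428933 + 646288)*(-1/3811002) + (1148831/514372)*(1/3967271) = 217355*(-1/3811002) + 1148831/2040653118812 = -217355/3811002 + 1148831/2040653118812 = -221770890221071799/3888466558549384812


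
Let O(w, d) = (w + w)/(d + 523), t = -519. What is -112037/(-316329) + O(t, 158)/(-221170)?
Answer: 2812496568332/7940742039555 ≈ 0.35419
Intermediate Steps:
O(w, d) = 2*w/(523 + d) (O(w, d) = (2*w)/(523 + d) = 2*w/(523 + d))
-112037/(-316329) + O(t, 158)/(-221170) = -112037/(-316329) + (2*(-519)/(523 + 158))/(-221170) = -112037*(-1/316329) + (2*(-519)/681)*(-1/221170) = 112037/316329 + (2*(-519)*(1/681))*(-1/221170) = 112037/316329 - 346/227*(-1/221170) = 112037/316329 + 173/25102795 = 2812496568332/7940742039555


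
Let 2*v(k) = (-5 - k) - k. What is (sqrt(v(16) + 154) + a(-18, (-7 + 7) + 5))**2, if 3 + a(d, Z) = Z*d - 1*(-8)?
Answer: (-170 + sqrt(542))**2/4 ≈ 5381.6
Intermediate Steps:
v(k) = -5/2 - k (v(k) = ((-5 - k) - k)/2 = (-5 - 2*k)/2 = -5/2 - k)
a(d, Z) = 5 + Z*d (a(d, Z) = -3 + (Z*d - 1*(-8)) = -3 + (Z*d + 8) = -3 + (8 + Z*d) = 5 + Z*d)
(sqrt(v(16) + 154) + a(-18, (-7 + 7) + 5))**2 = (sqrt((-5/2 - 1*16) + 154) + (5 + ((-7 + 7) + 5)*(-18)))**2 = (sqrt((-5/2 - 16) + 154) + (5 + (0 + 5)*(-18)))**2 = (sqrt(-37/2 + 154) + (5 + 5*(-18)))**2 = (sqrt(271/2) + (5 - 90))**2 = (sqrt(542)/2 - 85)**2 = (-85 + sqrt(542)/2)**2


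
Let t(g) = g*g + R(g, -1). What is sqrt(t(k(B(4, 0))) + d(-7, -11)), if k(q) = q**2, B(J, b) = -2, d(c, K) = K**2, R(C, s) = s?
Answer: 2*sqrt(34) ≈ 11.662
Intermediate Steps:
t(g) = -1 + g**2 (t(g) = g*g - 1 = g**2 - 1 = -1 + g**2)
sqrt(t(k(B(4, 0))) + d(-7, -11)) = sqrt((-1 + ((-2)**2)**2) + (-11)**2) = sqrt((-1 + 4**2) + 121) = sqrt((-1 + 16) + 121) = sqrt(15 + 121) = sqrt(136) = 2*sqrt(34)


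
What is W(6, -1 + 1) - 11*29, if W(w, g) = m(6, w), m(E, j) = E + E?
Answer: -307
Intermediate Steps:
m(E, j) = 2*E
W(w, g) = 12 (W(w, g) = 2*6 = 12)
W(6, -1 + 1) - 11*29 = 12 - 11*29 = 12 - 319 = -307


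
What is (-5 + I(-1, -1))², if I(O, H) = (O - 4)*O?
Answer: 0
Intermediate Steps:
I(O, H) = O*(-4 + O) (I(O, H) = (-4 + O)*O = O*(-4 + O))
(-5 + I(-1, -1))² = (-5 - (-4 - 1))² = (-5 - 1*(-5))² = (-5 + 5)² = 0² = 0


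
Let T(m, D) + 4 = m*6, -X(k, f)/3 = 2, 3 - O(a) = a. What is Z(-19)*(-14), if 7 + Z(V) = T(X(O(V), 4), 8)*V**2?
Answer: 202258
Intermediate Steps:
O(a) = 3 - a
X(k, f) = -6 (X(k, f) = -3*2 = -6)
T(m, D) = -4 + 6*m (T(m, D) = -4 + m*6 = -4 + 6*m)
Z(V) = -7 - 40*V**2 (Z(V) = -7 + (-4 + 6*(-6))*V**2 = -7 + (-4 - 36)*V**2 = -7 - 40*V**2)
Z(-19)*(-14) = (-7 - 40*(-19)**2)*(-14) = (-7 - 40*361)*(-14) = (-7 - 14440)*(-14) = -14447*(-14) = 202258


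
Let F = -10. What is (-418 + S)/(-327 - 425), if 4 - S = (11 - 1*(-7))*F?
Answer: 117/376 ≈ 0.31117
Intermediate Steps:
S = 184 (S = 4 - (11 - 1*(-7))*(-10) = 4 - (11 + 7)*(-10) = 4 - 18*(-10) = 4 - 1*(-180) = 4 + 180 = 184)
(-418 + S)/(-327 - 425) = (-418 + 184)/(-327 - 425) = -234/(-752) = -234*(-1/752) = 117/376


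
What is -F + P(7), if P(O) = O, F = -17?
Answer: 24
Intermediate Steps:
-F + P(7) = -1*(-17) + 7 = 17 + 7 = 24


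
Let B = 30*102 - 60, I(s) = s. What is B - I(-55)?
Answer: 3055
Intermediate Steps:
B = 3000 (B = 3060 - 60 = 3000)
B - I(-55) = 3000 - 1*(-55) = 3000 + 55 = 3055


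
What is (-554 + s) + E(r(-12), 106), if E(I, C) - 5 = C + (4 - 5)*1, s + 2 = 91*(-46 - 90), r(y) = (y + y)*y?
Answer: -12822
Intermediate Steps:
r(y) = 2*y**2 (r(y) = (2*y)*y = 2*y**2)
s = -12378 (s = -2 + 91*(-46 - 90) = -2 + 91*(-136) = -2 - 12376 = -12378)
E(I, C) = 4 + C (E(I, C) = 5 + (C + (4 - 5)*1) = 5 + (C - 1*1) = 5 + (C - 1) = 5 + (-1 + C) = 4 + C)
(-554 + s) + E(r(-12), 106) = (-554 - 12378) + (4 + 106) = -12932 + 110 = -12822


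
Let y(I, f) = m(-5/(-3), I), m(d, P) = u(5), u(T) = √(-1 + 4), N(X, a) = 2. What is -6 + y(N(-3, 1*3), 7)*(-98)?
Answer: -6 - 98*√3 ≈ -175.74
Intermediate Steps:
u(T) = √3
m(d, P) = √3
y(I, f) = √3
-6 + y(N(-3, 1*3), 7)*(-98) = -6 + √3*(-98) = -6 - 98*√3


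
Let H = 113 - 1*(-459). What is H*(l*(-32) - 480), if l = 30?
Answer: -823680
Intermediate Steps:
H = 572 (H = 113 + 459 = 572)
H*(l*(-32) - 480) = 572*(30*(-32) - 480) = 572*(-960 - 480) = 572*(-1440) = -823680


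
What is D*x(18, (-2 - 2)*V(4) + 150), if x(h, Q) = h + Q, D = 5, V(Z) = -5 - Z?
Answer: 1020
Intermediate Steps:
x(h, Q) = Q + h
D*x(18, (-2 - 2)*V(4) + 150) = 5*(((-2 - 2)*(-5 - 1*4) + 150) + 18) = 5*((-4*(-5 - 4) + 150) + 18) = 5*((-4*(-9) + 150) + 18) = 5*((36 + 150) + 18) = 5*(186 + 18) = 5*204 = 1020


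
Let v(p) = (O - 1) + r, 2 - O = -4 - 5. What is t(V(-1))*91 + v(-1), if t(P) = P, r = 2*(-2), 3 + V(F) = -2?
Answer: -449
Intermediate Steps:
V(F) = -5 (V(F) = -3 - 2 = -5)
r = -4
O = 11 (O = 2 - (-4 - 5) = 2 - 1*(-9) = 2 + 9 = 11)
v(p) = 6 (v(p) = (11 - 1) - 4 = 10 - 4 = 6)
t(V(-1))*91 + v(-1) = -5*91 + 6 = -455 + 6 = -449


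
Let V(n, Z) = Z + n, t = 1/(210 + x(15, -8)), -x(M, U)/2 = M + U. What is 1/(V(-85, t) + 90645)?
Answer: 196/17749761 ≈ 1.1042e-5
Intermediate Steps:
x(M, U) = -2*M - 2*U (x(M, U) = -2*(M + U) = -2*M - 2*U)
t = 1/196 (t = 1/(210 + (-2*15 - 2*(-8))) = 1/(210 + (-30 + 16)) = 1/(210 - 14) = 1/196 ≈ 0.0051020)
1/(V(-85, t) + 90645) = 1/((1/196 - 85) + 90645) = 1/(-16659/196 + 90645) = 1/(17749761/196) = 196/17749761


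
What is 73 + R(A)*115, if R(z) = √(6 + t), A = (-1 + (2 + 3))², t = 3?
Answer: 418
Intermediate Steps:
A = 16 (A = (-1 + 5)² = 4² = 16)
R(z) = 3 (R(z) = √(6 + 3) = √9 = 3)
73 + R(A)*115 = 73 + 3*115 = 73 + 345 = 418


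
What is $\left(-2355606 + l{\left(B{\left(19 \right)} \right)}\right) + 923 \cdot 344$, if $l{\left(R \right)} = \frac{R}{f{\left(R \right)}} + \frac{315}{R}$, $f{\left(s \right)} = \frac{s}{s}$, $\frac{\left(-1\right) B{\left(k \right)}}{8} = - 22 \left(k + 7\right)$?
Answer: $- \frac{9305378053}{4576} \approx -2.0335 \cdot 10^{6}$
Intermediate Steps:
$B{\left(k \right)} = 1232 + 176 k$ ($B{\left(k \right)} = - 8 \left(- 22 \left(k + 7\right)\right) = - 8 \left(- 22 \left(7 + k\right)\right) = - 8 \left(-154 - 22 k\right) = 1232 + 176 k$)
$f{\left(s \right)} = 1$
$l{\left(R \right)} = R + \frac{315}{R}$ ($l{\left(R \right)} = \frac{R}{1} + \frac{315}{R} = R 1 + \frac{315}{R} = R + \frac{315}{R}$)
$\left(-2355606 + l{\left(B{\left(19 \right)} \right)}\right) + 923 \cdot 344 = \left(-2355606 + \left(\left(1232 + 176 \cdot 19\right) + \frac{315}{1232 + 176 \cdot 19}\right)\right) + 923 \cdot 344 = \left(-2355606 + \left(\left(1232 + 3344\right) + \frac{315}{1232 + 3344}\right)\right) + 317512 = \left(-2355606 + \left(4576 + \frac{315}{4576}\right)\right) + 317512 = \left(-2355606 + \frac{20940091}{4576}\right) + 317512 = - \frac{10758312965}{4576} + 317512 = - \frac{9305378053}{4576}$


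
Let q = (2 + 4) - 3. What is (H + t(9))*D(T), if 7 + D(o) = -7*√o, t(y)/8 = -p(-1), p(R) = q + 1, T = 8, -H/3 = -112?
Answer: -2128 - 4256*√2 ≈ -8146.9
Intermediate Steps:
H = 336 (H = -3*(-112) = 336)
q = 3 (q = 6 - 3 = 3)
p(R) = 4 (p(R) = 3 + 1 = 4)
t(y) = -32 (t(y) = 8*(-1*4) = 8*(-4) = -32)
D(o) = -7 - 7*√o
(H + t(9))*D(T) = (336 - 32)*(-7 - 14*√2) = 304*(-7 - 14*√2) = -2128 - 4256*√2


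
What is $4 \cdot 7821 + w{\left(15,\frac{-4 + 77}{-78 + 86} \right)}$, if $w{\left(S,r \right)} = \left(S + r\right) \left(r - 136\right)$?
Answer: $\frac{1806281}{64} \approx 28223.0$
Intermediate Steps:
$w{\left(S,r \right)} = \left(-136 + r\right) \left(S + r\right)$ ($w{\left(S,r \right)} = \left(S + r\right) \left(-136 + r\right) = \left(-136 + r\right) \left(S + r\right)$)
$4 \cdot 7821 + w{\left(15,\frac{-4 + 77}{-78 + 86} \right)} = 4 \cdot 7821 + \left(\left(\frac{-4 + 77}{-78 + 86}\right)^{2} - 2040 - 136 \frac{-4 + 77}{-78 + 86} + 15 \frac{-4 + 77}{-78 + 86}\right) = 31284 + \left(\left(\frac{73}{8}\right)^{2} - 2040 - 136 \cdot \frac{73}{8} + 15 \cdot \frac{73}{8}\right) = 31284 + \left(\left(73 \cdot \frac{1}{8}\right)^{2} - 2040 - 136 \cdot 73 \cdot \frac{1}{8} + 15 \cdot 73 \cdot \frac{1}{8}\right) = 31284 + \left(\left(\frac{73}{8}\right)^{2} - 2040 - 1241 + 15 \cdot \frac{73}{8}\right) = 31284 + \left(\frac{5329}{64} - 2040 - 1241 + \frac{1095}{8}\right) = 31284 - \frac{195895}{64} = \frac{1806281}{64}$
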